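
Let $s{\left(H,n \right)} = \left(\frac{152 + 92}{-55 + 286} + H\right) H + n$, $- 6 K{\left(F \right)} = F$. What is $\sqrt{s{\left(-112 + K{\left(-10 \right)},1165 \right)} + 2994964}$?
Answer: $\frac{137 \sqrt{8552390}}{231} \approx 1734.4$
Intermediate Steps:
$K{\left(F \right)} = - \frac{F}{6}$
$s{\left(H,n \right)} = n + H \left(\frac{244}{231} + H\right)$ ($s{\left(H,n \right)} = \left(\frac{244}{231} + H\right) H + n = H \left(\frac{244}{231} + H\right) + n = n + H \left(\frac{244}{231} + H\right)$)
$\sqrt{s{\left(-112 + K{\left(-10 \right)},1165 \right)} + 2994964} = \sqrt{\left(1165 + \left(-112 - - \frac{5}{3}\right)^{2} + \frac{244 \left(-112 - - \frac{5}{3}\right)}{231}\right) + 2994964} = \sqrt{\left(1165 + \left(-112 + \frac{5}{3}\right)^{2} + \frac{244 \left(-112 + \frac{5}{3}\right)}{231}\right) + 2994964} = \sqrt{\left(1165 + \left(- \frac{331}{3}\right)^{2} + \frac{244}{231} \left(- \frac{331}{3}\right)\right) + 2994964} = \sqrt{\left(1165 + \frac{109561}{9} - \frac{80764}{693}\right) + 2994964} = \sqrt{\frac{9162778}{693} + 2994964} = \sqrt{\frac{2084672830}{693}} = \frac{137 \sqrt{8552390}}{231}$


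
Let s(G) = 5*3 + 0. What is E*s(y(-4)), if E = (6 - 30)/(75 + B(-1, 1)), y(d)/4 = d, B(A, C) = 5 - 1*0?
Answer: -9/2 ≈ -4.5000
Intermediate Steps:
B(A, C) = 5 (B(A, C) = 5 + 0 = 5)
y(d) = 4*d
E = -3/10 (E = (6 - 30)/(75 + 5) = -24/80 = -24*1/80 = -3/10 ≈ -0.30000)
s(G) = 15 (s(G) = 15 + 0 = 15)
E*s(y(-4)) = -3/10*15 = -9/2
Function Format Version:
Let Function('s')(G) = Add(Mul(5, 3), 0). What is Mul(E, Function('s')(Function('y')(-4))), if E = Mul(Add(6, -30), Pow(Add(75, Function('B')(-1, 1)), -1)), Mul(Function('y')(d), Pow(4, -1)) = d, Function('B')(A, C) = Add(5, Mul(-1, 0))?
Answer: Rational(-9, 2) ≈ -4.5000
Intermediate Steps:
Function('B')(A, C) = 5 (Function('B')(A, C) = Add(5, 0) = 5)
Function('y')(d) = Mul(4, d)
E = Rational(-3, 10) (E = Mul(Add(6, -30), Pow(Add(75, 5), -1)) = Mul(-24, Pow(80, -1)) = Mul(-24, Rational(1, 80)) = Rational(-3, 10) ≈ -0.30000)
Function('s')(G) = 15 (Function('s')(G) = Add(15, 0) = 15)
Mul(E, Function('s')(Function('y')(-4))) = Mul(Rational(-3, 10), 15) = Rational(-9, 2)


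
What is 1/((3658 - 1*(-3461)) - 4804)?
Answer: 1/2315 ≈ 0.00043197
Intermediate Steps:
1/((3658 - 1*(-3461)) - 4804) = 1/((3658 + 3461) - 4804) = 1/(7119 - 4804) = 1/2315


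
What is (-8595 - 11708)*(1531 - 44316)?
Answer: 868663855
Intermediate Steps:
(-8595 - 11708)*(1531 - 44316) = -20303*(-42785) = 868663855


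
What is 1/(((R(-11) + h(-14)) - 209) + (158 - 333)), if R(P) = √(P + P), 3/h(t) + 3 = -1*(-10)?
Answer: -18795/7210303 - 49*I*√22/7210303 ≈ -0.0026067 - 3.1875e-5*I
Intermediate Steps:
h(t) = 3/7 (h(t) = 3/(-3 - 1*(-10)) = 3/(-3 + 10) = 3/7)
R(P) = √2*√P (R(P) = √(2*P) = √2*√P)
1/(((R(-11) + h(-14)) - 209) + (158 - 333)) = 1/(((√2*√(-11) + 3/7) - 209) + (158 - 333)) = 1/(((√2*(I*√11) + 3/7) - 209) - 175) = 1/(((I*√22 + 3/7) - 209) - 175) = 1/(((3/7 + I*√22) - 209) - 175) = 1/((-1460/7 + I*√22) - 175) = 1/(-2685/7 + I*√22)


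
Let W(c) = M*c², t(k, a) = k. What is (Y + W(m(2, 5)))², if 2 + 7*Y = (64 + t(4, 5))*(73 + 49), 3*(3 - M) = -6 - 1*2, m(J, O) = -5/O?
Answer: 625050001/441 ≈ 1.4173e+6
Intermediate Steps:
M = 17/3 (M = 3 - (-6 - 1*2)/3 = 3 - (-6 - 2)/3 = 3 - ⅓*(-8) = 3 + 8/3 = 17/3 ≈ 5.6667)
W(c) = 17*c²/3
Y = 8294/7 (Y = -2/7 + ((64 + 4)*(73 + 49))/7 = -2/7 + (68*122)/7 = -2/7 + (⅐)*8296 = -2/7 + 8296/7 = 8294/7 ≈ 1184.9)
(Y + W(m(2, 5)))² = (8294/7 + 17*(-5/5)²/3)² = (8294/7 + 17*(-5*⅕)²/3)² = (8294/7 + (17/3)*(-1)²)² = (8294/7 + (17/3)*1)² = (8294/7 + 17/3)² = (25001/21)² = 625050001/441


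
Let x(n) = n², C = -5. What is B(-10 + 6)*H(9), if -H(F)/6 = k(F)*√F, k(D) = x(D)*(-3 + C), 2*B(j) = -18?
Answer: -104976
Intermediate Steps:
B(j) = -9 (B(j) = (½)*(-18) = -9)
k(D) = -8*D² (k(D) = D²*(-3 - 5) = D²*(-8) = -8*D²)
H(F) = 48*F^(5/2) (H(F) = -6*(-8*F²)*√F = -(-48)*F^(5/2) = 48*F^(5/2))
B(-10 + 6)*H(9) = -432*9^(5/2) = -432*243 = -9*11664 = -104976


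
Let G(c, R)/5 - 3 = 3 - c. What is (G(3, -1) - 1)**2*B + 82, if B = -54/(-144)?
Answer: 311/2 ≈ 155.50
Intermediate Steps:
G(c, R) = 30 - 5*c (G(c, R) = 15 + 5*(3 - c) = 15 + (15 - 5*c) = 30 - 5*c)
B = 3/8 (B = -54*(-1/144) = 3/8 ≈ 0.37500)
(G(3, -1) - 1)**2*B + 82 = ((30 - 5*3) - 1)**2*(3/8) + 82 = ((30 - 15) - 1)**2*(3/8) + 82 = (15 - 1)**2*(3/8) + 82 = 14**2*(3/8) + 82 = 196*(3/8) + 82 = 147/2 + 82 = 311/2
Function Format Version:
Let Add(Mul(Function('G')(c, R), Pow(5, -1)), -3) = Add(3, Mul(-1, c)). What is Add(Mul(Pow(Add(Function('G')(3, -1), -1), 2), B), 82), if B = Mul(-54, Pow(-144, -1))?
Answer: Rational(311, 2) ≈ 155.50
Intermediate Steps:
Function('G')(c, R) = Add(30, Mul(-5, c)) (Function('G')(c, R) = Add(15, Mul(5, Add(3, Mul(-1, c)))) = Add(15, Add(15, Mul(-5, c))) = Add(30, Mul(-5, c)))
B = Rational(3, 8) (B = Mul(-54, Rational(-1, 144)) = Rational(3, 8) ≈ 0.37500)
Add(Mul(Pow(Add(Function('G')(3, -1), -1), 2), B), 82) = Add(Mul(Pow(Add(Add(30, Mul(-5, 3)), -1), 2), Rational(3, 8)), 82) = Add(Mul(Pow(Add(Add(30, -15), -1), 2), Rational(3, 8)), 82) = Add(Mul(Pow(Add(15, -1), 2), Rational(3, 8)), 82) = Add(Mul(Pow(14, 2), Rational(3, 8)), 82) = Add(Mul(196, Rational(3, 8)), 82) = Add(Rational(147, 2), 82) = Rational(311, 2)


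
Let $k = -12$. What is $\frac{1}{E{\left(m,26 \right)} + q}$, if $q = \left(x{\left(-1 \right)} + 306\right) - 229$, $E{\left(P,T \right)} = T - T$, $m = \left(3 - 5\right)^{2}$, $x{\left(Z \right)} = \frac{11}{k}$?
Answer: $\frac{12}{913} \approx 0.013143$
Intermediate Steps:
$x{\left(Z \right)} = - \frac{11}{12}$ ($x{\left(Z \right)} = \frac{11}{-12} = 11 \left(- \frac{1}{12}\right) = - \frac{11}{12}$)
$m = 4$ ($m = \left(-2\right)^{2} = 4$)
$E{\left(P,T \right)} = 0$
$q = \frac{913}{12}$ ($q = \left(- \frac{11}{12} + 306\right) - 229 = \frac{3661}{12} - 229 = \frac{913}{12} \approx 76.083$)
$\frac{1}{E{\left(m,26 \right)} + q} = \frac{1}{0 + \frac{913}{12}} = \frac{1}{\frac{913}{12}} = \frac{12}{913}$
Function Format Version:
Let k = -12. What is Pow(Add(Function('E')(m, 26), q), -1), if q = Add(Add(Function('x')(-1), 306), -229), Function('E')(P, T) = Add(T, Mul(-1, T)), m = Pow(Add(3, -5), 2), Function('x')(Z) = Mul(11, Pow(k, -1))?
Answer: Rational(12, 913) ≈ 0.013143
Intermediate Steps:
Function('x')(Z) = Rational(-11, 12) (Function('x')(Z) = Mul(11, Pow(-12, -1)) = Mul(11, Rational(-1, 12)) = Rational(-11, 12))
m = 4 (m = Pow(-2, 2) = 4)
Function('E')(P, T) = 0
q = Rational(913, 12) (q = Add(Add(Rational(-11, 12), 306), -229) = Add(Rational(3661, 12), -229) = Rational(913, 12) ≈ 76.083)
Pow(Add(Function('E')(m, 26), q), -1) = Pow(Add(0, Rational(913, 12)), -1) = Pow(Rational(913, 12), -1) = Rational(12, 913)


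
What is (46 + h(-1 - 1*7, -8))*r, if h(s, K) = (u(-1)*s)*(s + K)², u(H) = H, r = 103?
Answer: 215682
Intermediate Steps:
h(s, K) = -s*(K + s)² (h(s, K) = (-s)*(s + K)² = (-s)*(K + s)² = -s*(K + s)²)
(46 + h(-1 - 1*7, -8))*r = (46 - (-1 - 1*7)*(-8 + (-1 - 1*7))²)*103 = (46 - (-1 - 7)*(-8 + (-1 - 7))²)*103 = (46 - 1*(-8)*(-8 - 8)²)*103 = (46 - 1*(-8)*(-16)²)*103 = (46 - 1*(-8)*256)*103 = (46 + 2048)*103 = 2094*103 = 215682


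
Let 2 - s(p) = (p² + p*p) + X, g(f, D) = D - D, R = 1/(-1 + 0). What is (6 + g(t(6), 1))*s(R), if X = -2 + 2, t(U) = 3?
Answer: 0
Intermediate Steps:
X = 0
R = -1 (R = 1/(-1) = -1)
g(f, D) = 0
s(p) = 2 - 2*p² (s(p) = 2 - ((p² + p*p) + 0) = 2 - ((p² + p²) + 0) = 2 - (2*p² + 0) = 2 - 2*p²)
(6 + g(t(6), 1))*s(R) = (6 + 0)*(2 - 2*(-1)²) = 6*(2 - 2*1) = 6*(2 - 2) = 6*0 = 0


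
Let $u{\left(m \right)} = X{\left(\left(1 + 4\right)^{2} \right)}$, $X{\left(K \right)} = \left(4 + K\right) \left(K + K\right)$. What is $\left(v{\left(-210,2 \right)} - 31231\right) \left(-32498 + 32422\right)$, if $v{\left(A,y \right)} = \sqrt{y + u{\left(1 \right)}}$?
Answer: $2373556 - 1672 \sqrt{3} \approx 2.3707 \cdot 10^{6}$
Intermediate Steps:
$X{\left(K \right)} = 2 K \left(4 + K\right)$ ($X{\left(K \right)} = \left(4 + K\right) 2 K = 2 K \left(4 + K\right)$)
$u{\left(m \right)} = 1450$ ($u{\left(m \right)} = 2 \left(1 + 4\right)^{2} \left(4 + \left(1 + 4\right)^{2}\right) = 2 \cdot 5^{2} \left(4 + 5^{2}\right) = 2 \cdot 25 \left(4 + 25\right) = 2 \cdot 25 \cdot 29 = 1450$)
$v{\left(A,y \right)} = \sqrt{1450 + y}$ ($v{\left(A,y \right)} = \sqrt{y + 1450} = \sqrt{1450 + y}$)
$\left(v{\left(-210,2 \right)} - 31231\right) \left(-32498 + 32422\right) = \left(\sqrt{1450 + 2} - 31231\right) \left(-32498 + 32422\right) = \left(\sqrt{1452} - 31231\right) \left(-76\right) = \left(22 \sqrt{3} - 31231\right) \left(-76\right) = \left(-31231 + 22 \sqrt{3}\right) \left(-76\right) = 2373556 - 1672 \sqrt{3}$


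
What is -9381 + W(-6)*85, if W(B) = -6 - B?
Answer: -9381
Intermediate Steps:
-9381 + W(-6)*85 = -9381 + (-6 - 1*(-6))*85 = -9381 + (-6 + 6)*85 = -9381 + 0*85 = -9381 + 0 = -9381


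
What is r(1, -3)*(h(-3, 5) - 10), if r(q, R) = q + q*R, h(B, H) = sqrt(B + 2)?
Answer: 20 - 2*I ≈ 20.0 - 2.0*I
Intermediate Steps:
h(B, H) = sqrt(2 + B)
r(q, R) = q + R*q
r(1, -3)*(h(-3, 5) - 10) = (1*(1 - 3))*(sqrt(2 - 3) - 10) = (1*(-2))*(sqrt(-1) - 10) = -2*(I - 10) = -2*(-10 + I) = 20 - 2*I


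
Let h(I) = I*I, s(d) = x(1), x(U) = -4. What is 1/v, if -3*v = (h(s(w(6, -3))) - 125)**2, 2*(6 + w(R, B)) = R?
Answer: -3/11881 ≈ -0.00025250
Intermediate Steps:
w(R, B) = -6 + R/2
s(d) = -4
h(I) = I**2
v = -11881/3 (v = -((-4)**2 - 125)**2/3 = -(16 - 125)**2/3 = -1/3*(-109)**2 = -1/3*11881 = -11881/3 ≈ -3960.3)
1/v = 1/(-11881/3) = -3/11881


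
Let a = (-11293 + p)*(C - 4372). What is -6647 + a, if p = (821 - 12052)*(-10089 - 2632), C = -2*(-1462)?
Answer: -206858764231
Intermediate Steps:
C = 2924
p = 142869551 (p = -11231*(-12721) = 142869551)
a = -206858757584 (a = (-11293 + 142869551)*(2924 - 4372) = 142858258*(-1448) = -206858757584)
-6647 + a = -6647 - 206858757584 = -206858764231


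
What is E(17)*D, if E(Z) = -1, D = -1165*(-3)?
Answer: -3495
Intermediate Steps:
D = 3495
E(17)*D = -1*3495 = -3495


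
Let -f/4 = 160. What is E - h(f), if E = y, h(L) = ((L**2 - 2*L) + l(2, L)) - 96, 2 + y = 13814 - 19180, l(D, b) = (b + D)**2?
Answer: -823196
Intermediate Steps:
l(D, b) = (D + b)**2
f = -640 (f = -4*160 = -640)
y = -5368 (y = -2 + (13814 - 19180) = -2 - 5366 = -5368)
h(L) = -96 + L**2 + (2 + L)**2 - 2*L (h(L) = ((L**2 - 2*L) + (2 + L)**2) - 96 = (L**2 + (2 + L)**2 - 2*L) - 96 = -96 + L**2 + (2 + L)**2 - 2*L)
E = -5368
E - h(f) = -5368 - (-92 + 2*(-640) + 2*(-640)**2) = -5368 - (-92 - 1280 + 2*409600) = -5368 - (-92 - 1280 + 819200) = -5368 - 1*817828 = -5368 - 817828 = -823196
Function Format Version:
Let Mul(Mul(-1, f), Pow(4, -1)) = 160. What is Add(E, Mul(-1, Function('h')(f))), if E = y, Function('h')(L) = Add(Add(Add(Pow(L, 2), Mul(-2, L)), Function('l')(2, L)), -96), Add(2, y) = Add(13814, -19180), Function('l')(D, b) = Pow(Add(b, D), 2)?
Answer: -823196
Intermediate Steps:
Function('l')(D, b) = Pow(Add(D, b), 2)
f = -640 (f = Mul(-4, 160) = -640)
y = -5368 (y = Add(-2, Add(13814, -19180)) = Add(-2, -5366) = -5368)
Function('h')(L) = Add(-96, Pow(L, 2), Pow(Add(2, L), 2), Mul(-2, L)) (Function('h')(L) = Add(Add(Add(Pow(L, 2), Mul(-2, L)), Pow(Add(2, L), 2)), -96) = Add(Add(Pow(L, 2), Pow(Add(2, L), 2), Mul(-2, L)), -96) = Add(-96, Pow(L, 2), Pow(Add(2, L), 2), Mul(-2, L)))
E = -5368
Add(E, Mul(-1, Function('h')(f))) = Add(-5368, Mul(-1, Add(-92, Mul(2, -640), Mul(2, Pow(-640, 2))))) = Add(-5368, Mul(-1, Add(-92, -1280, Mul(2, 409600)))) = Add(-5368, Mul(-1, Add(-92, -1280, 819200))) = Add(-5368, Mul(-1, 817828)) = Add(-5368, -817828) = -823196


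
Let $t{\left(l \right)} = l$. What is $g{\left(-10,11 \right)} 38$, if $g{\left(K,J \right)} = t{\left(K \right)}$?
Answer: $-380$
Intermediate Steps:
$g{\left(K,J \right)} = K$
$g{\left(-10,11 \right)} 38 = \left(-10\right) 38 = -380$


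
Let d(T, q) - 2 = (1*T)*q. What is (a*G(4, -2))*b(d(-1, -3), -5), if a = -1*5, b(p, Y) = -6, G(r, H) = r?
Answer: 120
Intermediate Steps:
d(T, q) = 2 + T*q (d(T, q) = 2 + (1*T)*q = 2 + T*q)
a = -5
(a*G(4, -2))*b(d(-1, -3), -5) = -5*4*(-6) = -20*(-6) = 120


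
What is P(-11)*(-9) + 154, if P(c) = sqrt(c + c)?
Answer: 154 - 9*I*sqrt(22) ≈ 154.0 - 42.214*I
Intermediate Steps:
P(c) = sqrt(2)*sqrt(c) (P(c) = sqrt(2*c) = sqrt(2)*sqrt(c))
P(-11)*(-9) + 154 = (sqrt(2)*sqrt(-11))*(-9) + 154 = (sqrt(2)*(I*sqrt(11)))*(-9) + 154 = (I*sqrt(22))*(-9) + 154 = -9*I*sqrt(22) + 154 = 154 - 9*I*sqrt(22)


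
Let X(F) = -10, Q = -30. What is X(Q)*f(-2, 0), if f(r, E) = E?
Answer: 0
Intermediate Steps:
X(Q)*f(-2, 0) = -10*0 = 0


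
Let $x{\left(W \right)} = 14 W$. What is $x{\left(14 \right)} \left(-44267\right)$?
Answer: $-8676332$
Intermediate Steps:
$x{\left(14 \right)} \left(-44267\right) = 14 \cdot 14 \left(-44267\right) = 196 \left(-44267\right) = -8676332$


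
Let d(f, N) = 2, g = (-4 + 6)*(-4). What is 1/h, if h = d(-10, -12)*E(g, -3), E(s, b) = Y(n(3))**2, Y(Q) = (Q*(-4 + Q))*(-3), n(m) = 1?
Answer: 1/162 ≈ 0.0061728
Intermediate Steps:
g = -8 (g = 2*(-4) = -8)
Y(Q) = -3*Q*(-4 + Q)
E(s, b) = 81 (E(s, b) = (3*1*(4 - 1*1))**2 = (3*1*(4 - 1))**2 = (3*1*3)**2 = 9**2 = 81)
h = 162 (h = 2*81 = 162)
1/h = 1/162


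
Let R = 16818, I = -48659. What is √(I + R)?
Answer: I*√31841 ≈ 178.44*I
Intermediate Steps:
√(I + R) = √(-48659 + 16818) = √(-31841) = I*√31841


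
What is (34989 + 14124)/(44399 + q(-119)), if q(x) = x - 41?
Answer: 49113/44239 ≈ 1.1102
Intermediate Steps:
q(x) = -41 + x
(34989 + 14124)/(44399 + q(-119)) = (34989 + 14124)/(44399 + (-41 - 119)) = 49113/(44399 - 160) = 49113/44239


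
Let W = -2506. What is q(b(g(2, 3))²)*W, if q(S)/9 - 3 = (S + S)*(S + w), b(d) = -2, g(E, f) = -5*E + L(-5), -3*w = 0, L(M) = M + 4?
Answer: -789390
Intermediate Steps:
L(M) = 4 + M
w = 0 (w = -⅓*0 = 0)
g(E, f) = -1 - 5*E (g(E, f) = -5*E + (4 - 5) = -5*E - 1 = -1 - 5*E)
q(S) = 27 + 18*S² (q(S) = 27 + 9*((S + S)*(S + 0)) = 27 + 9*((2*S)*S) = 27 + 9*(2*S²) = 27 + 18*S²)
q(b(g(2, 3))²)*W = (27 + 18*((-2)²)²)*(-2506) = (27 + 18*4²)*(-2506) = (27 + 18*16)*(-2506) = (27 + 288)*(-2506) = 315*(-2506) = -789390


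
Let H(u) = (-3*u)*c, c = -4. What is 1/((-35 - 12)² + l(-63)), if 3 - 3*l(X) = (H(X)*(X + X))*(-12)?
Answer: 1/383234 ≈ 2.6094e-6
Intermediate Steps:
H(u) = 12*u (H(u) = -3*u*(-4) = 12*u)
l(X) = 1 + 96*X² (l(X) = 1 - (12*X)*(X + X)*(-12)/3 = 1 - (12*X)*(2*X)*(-12)/3 = 1 - 24*X²*(-12)/3 = 1 - (-96)*X² = 1 + 96*X²)
1/((-35 - 12)² + l(-63)) = 1/((-35 - 12)² + (1 + 96*(-63)²)) = 1/((-47)² + (1 + 96*3969)) = 1/(2209 + (1 + 381024)) = 1/(2209 + 381025) = 1/383234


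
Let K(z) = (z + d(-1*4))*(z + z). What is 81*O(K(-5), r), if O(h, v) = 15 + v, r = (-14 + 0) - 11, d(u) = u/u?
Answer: -810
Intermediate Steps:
d(u) = 1
K(z) = 2*z*(1 + z) (K(z) = (z + 1)*(z + z) = (1 + z)*(2*z) = 2*z*(1 + z))
r = -25 (r = -14 - 11 = -25)
81*O(K(-5), r) = 81*(15 - 25) = 81*(-10) = -810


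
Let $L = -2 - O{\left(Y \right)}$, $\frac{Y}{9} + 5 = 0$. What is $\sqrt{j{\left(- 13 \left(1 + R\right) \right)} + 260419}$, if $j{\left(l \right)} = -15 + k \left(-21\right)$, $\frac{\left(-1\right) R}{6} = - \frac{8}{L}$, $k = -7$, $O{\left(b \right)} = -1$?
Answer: $\sqrt{260551} \approx 510.44$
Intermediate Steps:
$Y = -45$ ($Y = -45 + 9 \cdot 0 = -45 + 0 = -45$)
$L = -1$ ($L = -2 - -1 = -2 + 1 = -1$)
$R = -48$ ($R = - 6 \left(- \frac{8}{-1}\right) = - 6 \left(\left(-8\right) \left(-1\right)\right) = \left(-6\right) 8 = -48$)
$j{\left(l \right)} = 132$ ($j{\left(l \right)} = -15 - -147 = -15 + 147 = 132$)
$\sqrt{j{\left(- 13 \left(1 + R\right) \right)} + 260419} = \sqrt{132 + 260419} = \sqrt{260551}$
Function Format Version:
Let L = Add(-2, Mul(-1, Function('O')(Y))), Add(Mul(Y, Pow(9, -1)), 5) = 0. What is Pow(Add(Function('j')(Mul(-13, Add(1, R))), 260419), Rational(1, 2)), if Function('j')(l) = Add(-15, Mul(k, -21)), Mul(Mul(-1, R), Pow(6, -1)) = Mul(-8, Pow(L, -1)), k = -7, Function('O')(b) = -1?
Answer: Pow(260551, Rational(1, 2)) ≈ 510.44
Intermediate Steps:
Y = -45 (Y = Add(-45, Mul(9, 0)) = Add(-45, 0) = -45)
L = -1 (L = Add(-2, Mul(-1, -1)) = Add(-2, 1) = -1)
R = -48 (R = Mul(-6, Mul(-8, Pow(-1, -1))) = Mul(-6, Mul(-8, -1)) = Mul(-6, 8) = -48)
Function('j')(l) = 132 (Function('j')(l) = Add(-15, Mul(-7, -21)) = Add(-15, 147) = 132)
Pow(Add(Function('j')(Mul(-13, Add(1, R))), 260419), Rational(1, 2)) = Pow(Add(132, 260419), Rational(1, 2)) = Pow(260551, Rational(1, 2))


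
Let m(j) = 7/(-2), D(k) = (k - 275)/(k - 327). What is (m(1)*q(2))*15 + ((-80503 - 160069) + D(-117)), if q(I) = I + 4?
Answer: -26738359/111 ≈ -2.4089e+5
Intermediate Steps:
D(k) = (-275 + k)/(-327 + k)
m(j) = -7/2 (m(j) = 7*(-½) = -7/2)
q(I) = 4 + I
(m(1)*q(2))*15 + ((-80503 - 160069) + D(-117)) = -7*(4 + 2)/2*15 + ((-80503 - 160069) + (-275 - 117)/(-327 - 117)) = -7/2*6*15 + (-240572 - 392/(-444)) = -21*15 + (-240572 - 1/444*(-392)) = -315 + (-240572 + 98/111) = -315 - 26703394/111 = -26738359/111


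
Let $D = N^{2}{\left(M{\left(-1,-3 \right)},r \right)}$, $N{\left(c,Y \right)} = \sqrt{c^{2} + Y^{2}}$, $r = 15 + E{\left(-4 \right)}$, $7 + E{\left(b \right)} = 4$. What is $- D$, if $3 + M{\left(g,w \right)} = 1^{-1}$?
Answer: $-148$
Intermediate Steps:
$M{\left(g,w \right)} = -2$ ($M{\left(g,w \right)} = -3 + 1^{-1} = -3 + 1 = -2$)
$E{\left(b \right)} = -3$ ($E{\left(b \right)} = -7 + 4 = -3$)
$r = 12$ ($r = 15 - 3 = 12$)
$N{\left(c,Y \right)} = \sqrt{Y^{2} + c^{2}}$
$D = 148$ ($D = \left(\sqrt{12^{2} + \left(-2\right)^{2}}\right)^{2} = \left(\sqrt{144 + 4}\right)^{2} = \left(\sqrt{148}\right)^{2} = \left(2 \sqrt{37}\right)^{2} = 148$)
$- D = \left(-1\right) 148 = -148$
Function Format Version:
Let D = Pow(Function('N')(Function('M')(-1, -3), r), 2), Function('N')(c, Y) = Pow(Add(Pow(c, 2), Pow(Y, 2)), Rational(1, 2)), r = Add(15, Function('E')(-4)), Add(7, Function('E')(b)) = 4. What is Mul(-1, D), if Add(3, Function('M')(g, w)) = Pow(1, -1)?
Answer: -148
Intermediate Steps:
Function('M')(g, w) = -2 (Function('M')(g, w) = Add(-3, Pow(1, -1)) = Add(-3, 1) = -2)
Function('E')(b) = -3 (Function('E')(b) = Add(-7, 4) = -3)
r = 12 (r = Add(15, -3) = 12)
Function('N')(c, Y) = Pow(Add(Pow(Y, 2), Pow(c, 2)), Rational(1, 2))
D = 148 (D = Pow(Pow(Add(Pow(12, 2), Pow(-2, 2)), Rational(1, 2)), 2) = Pow(Pow(Add(144, 4), Rational(1, 2)), 2) = Pow(Pow(148, Rational(1, 2)), 2) = Pow(Mul(2, Pow(37, Rational(1, 2))), 2) = 148)
Mul(-1, D) = Mul(-1, 148) = -148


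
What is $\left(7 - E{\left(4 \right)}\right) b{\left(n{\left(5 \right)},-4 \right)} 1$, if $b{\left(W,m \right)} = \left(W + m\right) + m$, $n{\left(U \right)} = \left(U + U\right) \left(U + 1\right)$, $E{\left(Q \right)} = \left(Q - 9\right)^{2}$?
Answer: $-936$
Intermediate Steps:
$E{\left(Q \right)} = \left(-9 + Q\right)^{2}$ ($E{\left(Q \right)} = \left(Q - 9\right)^{2} = \left(-9 + Q\right)^{2}$)
$n{\left(U \right)} = 2 U \left(1 + U\right)$
$b{\left(W,m \right)} = W + 2 m$
$\left(7 - E{\left(4 \right)}\right) b{\left(n{\left(5 \right)},-4 \right)} 1 = \left(7 - \left(-9 + 4\right)^{2}\right) \left(2 \cdot 5 \left(1 + 5\right) + 2 \left(-4\right)\right) 1 = \left(7 - \left(-5\right)^{2}\right) \left(2 \cdot 5 \cdot 6 - 8\right) 1 = \left(7 - 25\right) \left(60 - 8\right) 1 = \left(7 - 25\right) 52 \cdot 1 = \left(-18\right) 52 \cdot 1 = \left(-936\right) 1 = -936$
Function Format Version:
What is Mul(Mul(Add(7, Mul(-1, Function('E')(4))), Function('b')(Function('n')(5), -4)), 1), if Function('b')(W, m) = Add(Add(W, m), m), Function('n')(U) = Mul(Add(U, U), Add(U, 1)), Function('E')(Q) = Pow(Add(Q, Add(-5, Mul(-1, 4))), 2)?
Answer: -936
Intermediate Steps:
Function('E')(Q) = Pow(Add(-9, Q), 2) (Function('E')(Q) = Pow(Add(Q, Add(-5, -4)), 2) = Pow(Add(Q, -9), 2) = Pow(Add(-9, Q), 2))
Function('n')(U) = Mul(2, U, Add(1, U)) (Function('n')(U) = Mul(Mul(2, U), Add(1, U)) = Mul(2, U, Add(1, U)))
Function('b')(W, m) = Add(W, Mul(2, m))
Mul(Mul(Add(7, Mul(-1, Function('E')(4))), Function('b')(Function('n')(5), -4)), 1) = Mul(Mul(Add(7, Mul(-1, Pow(Add(-9, 4), 2))), Add(Mul(2, 5, Add(1, 5)), Mul(2, -4))), 1) = Mul(Mul(Add(7, Mul(-1, Pow(-5, 2))), Add(Mul(2, 5, 6), -8)), 1) = Mul(Mul(Add(7, Mul(-1, 25)), Add(60, -8)), 1) = Mul(Mul(Add(7, -25), 52), 1) = Mul(Mul(-18, 52), 1) = Mul(-936, 1) = -936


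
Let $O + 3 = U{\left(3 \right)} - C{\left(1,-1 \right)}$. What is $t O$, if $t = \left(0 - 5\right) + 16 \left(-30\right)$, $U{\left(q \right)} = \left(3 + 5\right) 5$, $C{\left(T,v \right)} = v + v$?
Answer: $-18915$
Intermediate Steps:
$C{\left(T,v \right)} = 2 v$
$U{\left(q \right)} = 40$ ($U{\left(q \right)} = 8 \cdot 5 = 40$)
$t = -485$ ($t = -5 - 480 = -485$)
$O = 39$ ($O = -3 + \left(40 - 2 \left(-1\right)\right) = -3 + \left(40 - -2\right) = -3 + \left(40 + 2\right) = -3 + 42 = 39$)
$t O = \left(-485\right) 39 = -18915$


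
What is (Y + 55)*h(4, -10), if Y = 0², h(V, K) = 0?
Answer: 0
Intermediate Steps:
Y = 0
(Y + 55)*h(4, -10) = (0 + 55)*0 = 55*0 = 0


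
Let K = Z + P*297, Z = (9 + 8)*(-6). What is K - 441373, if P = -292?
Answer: -528199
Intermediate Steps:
Z = -102 (Z = 17*(-6) = -102)
K = -86826 (K = -102 - 292*297 = -102 - 86724 = -86826)
K - 441373 = -86826 - 441373 = -528199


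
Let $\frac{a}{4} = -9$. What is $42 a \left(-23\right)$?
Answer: $34776$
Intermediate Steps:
$a = -36$ ($a = 4 \left(-9\right) = -36$)
$42 a \left(-23\right) = 42 \left(-36\right) \left(-23\right) = \left(-1512\right) \left(-23\right) = 34776$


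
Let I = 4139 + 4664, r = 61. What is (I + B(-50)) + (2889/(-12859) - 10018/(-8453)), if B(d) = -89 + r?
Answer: 953921690170/108697127 ≈ 8776.0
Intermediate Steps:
B(d) = -28 (B(d) = -89 + 61 = -28)
I = 8803
(I + B(-50)) + (2889/(-12859) - 10018/(-8453)) = (8803 - 28) + (2889/(-12859) - 10018/(-8453)) = 8775 + (2889*(-1/12859) - 10018*(-1/8453)) = 8775 + (-2889/12859 + 10018/8453) = 8775 + 104400745/108697127 = 953921690170/108697127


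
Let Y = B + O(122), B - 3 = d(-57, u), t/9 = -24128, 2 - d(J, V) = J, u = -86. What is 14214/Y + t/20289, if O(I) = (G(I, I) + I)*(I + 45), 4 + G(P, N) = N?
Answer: -1404754623/135740173 ≈ -10.349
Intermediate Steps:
d(J, V) = 2 - J
t = -217152 (t = 9*(-24128) = -217152)
G(P, N) = -4 + N
B = 62 (B = 3 + (2 - 1*(-57)) = 3 + (2 + 57) = 3 + 59 = 62)
O(I) = (-4 + 2*I)*(45 + I) (O(I) = ((-4 + I) + I)*(I + 45) = (-4 + 2*I)*(45 + I))
Y = 40142 (Y = 62 + (-180 + 2*122² + 86*122) = 62 + (-180 + 2*14884 + 10492) = 62 + (-180 + 29768 + 10492) = 62 + 40080 = 40142)
14214/Y + t/20289 = 14214/40142 - 217152/20289 = 14214*(1/40142) - 217152*1/20289 = 7107/20071 - 72384/6763 = -1404754623/135740173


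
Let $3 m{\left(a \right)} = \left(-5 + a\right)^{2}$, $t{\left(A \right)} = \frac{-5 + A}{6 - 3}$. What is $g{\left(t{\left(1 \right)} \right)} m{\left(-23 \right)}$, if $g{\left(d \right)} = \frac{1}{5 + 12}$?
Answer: $\frac{784}{51} \approx 15.373$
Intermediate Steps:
$t{\left(A \right)} = - \frac{5}{3} + \frac{A}{3}$ ($t{\left(A \right)} = \frac{-5 + A}{3} = \left(-5 + A\right) \frac{1}{3} = - \frac{5}{3} + \frac{A}{3}$)
$g{\left(d \right)} = \frac{1}{17}$
$m{\left(a \right)} = \frac{\left(-5 + a\right)^{2}}{3}$
$g{\left(t{\left(1 \right)} \right)} m{\left(-23 \right)} = \frac{\frac{1}{3} \left(-5 - 23\right)^{2}}{17} = \frac{\frac{1}{3} \left(-28\right)^{2}}{17} = \frac{\frac{1}{3} \cdot 784}{17} = \frac{1}{17} \cdot \frac{784}{3} = \frac{784}{51}$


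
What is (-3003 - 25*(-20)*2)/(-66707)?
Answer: 2003/66707 ≈ 0.030027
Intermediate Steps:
(-3003 - 25*(-20)*2)/(-66707) = (-3003 + 500*2)*(-1/66707) = (-3003 + 1000)*(-1/66707) = -2003*(-1/66707) = 2003/66707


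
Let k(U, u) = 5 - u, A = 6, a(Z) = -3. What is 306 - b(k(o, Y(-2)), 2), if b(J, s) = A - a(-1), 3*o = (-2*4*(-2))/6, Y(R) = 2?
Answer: 297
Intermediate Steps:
o = 8/9 (o = ((-2*4*(-2))/6)/3 = (-8*(-2)*(⅙))/3 = (16*(⅙))/3 = (⅓)*(8/3) = 8/9 ≈ 0.88889)
b(J, s) = 9 (b(J, s) = 6 - 1*(-3) = 6 + 3 = 9)
306 - b(k(o, Y(-2)), 2) = 306 - 1*9 = 306 - 9 = 297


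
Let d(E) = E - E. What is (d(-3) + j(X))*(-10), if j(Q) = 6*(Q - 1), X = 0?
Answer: 60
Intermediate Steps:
j(Q) = -6 + 6*Q (j(Q) = 6*(-1 + Q) = -6 + 6*Q)
d(E) = 0
(d(-3) + j(X))*(-10) = (0 + (-6 + 6*0))*(-10) = (0 + (-6 + 0))*(-10) = (0 - 6)*(-10) = -6*(-10) = 60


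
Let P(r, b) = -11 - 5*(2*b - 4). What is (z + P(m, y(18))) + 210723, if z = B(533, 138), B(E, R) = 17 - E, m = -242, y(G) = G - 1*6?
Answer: 210096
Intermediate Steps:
y(G) = -6 + G (y(G) = G - 6 = -6 + G)
z = -516 (z = 17 - 1*533 = 17 - 533 = -516)
P(r, b) = 9 - 10*b (P(r, b) = -11 - 5*(-4 + 2*b) = -11 + (20 - 10*b) = 9 - 10*b)
(z + P(m, y(18))) + 210723 = (-516 + (9 - 10*(-6 + 18))) + 210723 = (-516 + (9 - 10*12)) + 210723 = (-516 + (9 - 120)) + 210723 = (-516 - 111) + 210723 = -627 + 210723 = 210096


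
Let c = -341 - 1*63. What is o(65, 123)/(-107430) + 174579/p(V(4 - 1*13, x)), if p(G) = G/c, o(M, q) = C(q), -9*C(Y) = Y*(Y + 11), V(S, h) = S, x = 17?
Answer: 1262838148727/161145 ≈ 7.8367e+6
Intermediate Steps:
c = -404 (c = -341 - 63 = -404)
C(Y) = -Y*(11 + Y)/9 (C(Y) = -Y*(Y + 11)/9 = -Y*(11 + Y)/9)
o(M, q) = -q*(11 + q)/9
p(G) = -G/404 (p(G) = G/(-404) = G*(-1/404) = -G/404)
o(65, 123)/(-107430) + 174579/p(V(4 - 1*13, x)) = -⅑*123*(11 + 123)/(-107430) + 174579/((-(4 - 1*13)/404)) = -⅑*123*134*(-1/107430) + 174579/((-(4 - 13)/404)) = -5494/3*(-1/107430) + 174579/((-1/404*(-9))) = 2747/161145 + 174579/(9/404) = 2747/161145 + 174579*(404/9) = 2747/161145 + 23509972/3 = 1262838148727/161145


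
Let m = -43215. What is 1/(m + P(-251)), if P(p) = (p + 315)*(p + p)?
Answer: -1/75343 ≈ -1.3273e-5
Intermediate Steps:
P(p) = 2*p*(315 + p) (P(p) = (315 + p)*(2*p) = 2*p*(315 + p))
1/(m + P(-251)) = 1/(-43215 + 2*(-251)*(315 - 251)) = 1/(-43215 + 2*(-251)*64) = 1/(-43215 - 32128) = 1/(-75343) = -1/75343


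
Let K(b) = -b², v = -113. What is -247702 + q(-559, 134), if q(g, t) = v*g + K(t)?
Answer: -202491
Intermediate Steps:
q(g, t) = -t² - 113*g (q(g, t) = -113*g - t² = -t² - 113*g)
-247702 + q(-559, 134) = -247702 + (-1*134² - 113*(-559)) = -247702 + (-1*17956 + 63167) = -247702 + (-17956 + 63167) = -247702 + 45211 = -202491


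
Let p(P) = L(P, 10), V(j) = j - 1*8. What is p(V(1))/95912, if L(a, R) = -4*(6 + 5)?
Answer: -11/23978 ≈ -0.00045875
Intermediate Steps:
L(a, R) = -44 (L(a, R) = -4*11 = -44)
V(j) = -8 + j (V(j) = j - 8 = -8 + j)
p(P) = -44
p(V(1))/95912 = -44/95912 = -44*1/95912 = -11/23978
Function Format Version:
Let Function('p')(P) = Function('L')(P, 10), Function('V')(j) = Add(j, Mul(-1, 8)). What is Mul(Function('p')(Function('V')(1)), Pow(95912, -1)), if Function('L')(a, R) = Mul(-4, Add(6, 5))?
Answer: Rational(-11, 23978) ≈ -0.00045875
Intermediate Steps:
Function('L')(a, R) = -44 (Function('L')(a, R) = Mul(-4, 11) = -44)
Function('V')(j) = Add(-8, j) (Function('V')(j) = Add(j, -8) = Add(-8, j))
Function('p')(P) = -44
Mul(Function('p')(Function('V')(1)), Pow(95912, -1)) = Mul(-44, Pow(95912, -1)) = Mul(-44, Rational(1, 95912)) = Rational(-11, 23978)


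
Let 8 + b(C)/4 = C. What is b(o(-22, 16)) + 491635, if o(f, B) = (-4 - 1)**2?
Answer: 491703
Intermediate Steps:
o(f, B) = 25 (o(f, B) = (-5)**2 = 25)
b(C) = -32 + 4*C
b(o(-22, 16)) + 491635 = (-32 + 4*25) + 491635 = (-32 + 100) + 491635 = 68 + 491635 = 491703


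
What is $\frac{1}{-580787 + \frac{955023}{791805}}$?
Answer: $- \frac{263935}{153289698504} \approx -1.7218 \cdot 10^{-6}$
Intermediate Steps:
$\frac{1}{-580787 + \frac{955023}{791805}} = \frac{1}{-580787 + 955023 \cdot \frac{1}{791805}} = \frac{1}{-580787 + \frac{318341}{263935}} = \frac{1}{- \frac{153289698504}{263935}} = - \frac{263935}{153289698504}$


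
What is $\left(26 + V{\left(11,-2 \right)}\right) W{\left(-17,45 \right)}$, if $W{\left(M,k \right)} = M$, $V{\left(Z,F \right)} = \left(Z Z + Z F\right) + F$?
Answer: $-2091$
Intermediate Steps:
$V{\left(Z,F \right)} = F + Z^{2} + F Z$ ($V{\left(Z,F \right)} = \left(Z^{2} + F Z\right) + F = F + Z^{2} + F Z$)
$\left(26 + V{\left(11,-2 \right)}\right) W{\left(-17,45 \right)} = \left(26 - \left(24 - 121\right)\right) \left(-17\right) = \left(26 - -97\right) \left(-17\right) = \left(26 + 97\right) \left(-17\right) = 123 \left(-17\right) = -2091$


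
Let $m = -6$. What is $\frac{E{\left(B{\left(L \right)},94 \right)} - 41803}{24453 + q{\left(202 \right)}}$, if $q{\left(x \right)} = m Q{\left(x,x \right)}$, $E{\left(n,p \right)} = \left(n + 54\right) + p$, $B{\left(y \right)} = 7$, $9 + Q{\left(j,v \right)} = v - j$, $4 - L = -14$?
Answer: $- \frac{41648}{24507} \approx -1.6994$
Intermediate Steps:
$L = 18$ ($L = 4 - -14 = 4 + 14 = 18$)
$Q{\left(j,v \right)} = -9 + v - j$ ($Q{\left(j,v \right)} = -9 - \left(j - v\right) = -9 + v - j$)
$E{\left(n,p \right)} = 54 + n + p$ ($E{\left(n,p \right)} = \left(54 + n\right) + p = 54 + n + p$)
$q{\left(x \right)} = 54$ ($q{\left(x \right)} = - 6 \left(-9 + x - x\right) = \left(-6\right) \left(-9\right) = 54$)
$\frac{E{\left(B{\left(L \right)},94 \right)} - 41803}{24453 + q{\left(202 \right)}} = \frac{\left(54 + 7 + 94\right) - 41803}{24453 + 54} = \frac{155 - 41803}{24507} = \left(-41648\right) \frac{1}{24507} = - \frac{41648}{24507}$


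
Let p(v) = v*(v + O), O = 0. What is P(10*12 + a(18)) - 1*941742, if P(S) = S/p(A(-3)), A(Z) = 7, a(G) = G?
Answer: -46145220/49 ≈ -9.4174e+5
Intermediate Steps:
p(v) = v**2 (p(v) = v*(v + 0) = v*v = v**2)
P(S) = S/49 (P(S) = S/(7**2) = S/49)
P(10*12 + a(18)) - 1*941742 = (10*12 + 18)/49 - 1*941742 = (120 + 18)/49 - 941742 = (1/49)*138 - 941742 = 138/49 - 941742 = -46145220/49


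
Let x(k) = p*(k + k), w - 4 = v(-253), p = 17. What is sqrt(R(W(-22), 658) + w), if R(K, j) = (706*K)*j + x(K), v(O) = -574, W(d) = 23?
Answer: 4*sqrt(667801) ≈ 3268.8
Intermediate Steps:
w = -570 (w = 4 - 574 = -570)
x(k) = 34*k (x(k) = 17*(k + k) = 17*(2*k) = 34*k)
R(K, j) = 34*K + 706*K*j (R(K, j) = (706*K)*j + 34*K = 706*K*j + 34*K = 34*K + 706*K*j)
sqrt(R(W(-22), 658) + w) = sqrt(2*23*(17 + 353*658) - 570) = sqrt(2*23*(17 + 232274) - 570) = sqrt(2*23*232291 - 570) = sqrt(10685386 - 570) = sqrt(10684816) = 4*sqrt(667801)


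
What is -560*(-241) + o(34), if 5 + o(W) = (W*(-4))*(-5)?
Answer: 135635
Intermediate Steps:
o(W) = -5 + 20*W (o(W) = -5 + (W*(-4))*(-5) = -5 - 4*W*(-5) = -5 + 20*W)
-560*(-241) + o(34) = -560*(-241) + (-5 + 20*34) = 134960 + (-5 + 680) = 134960 + 675 = 135635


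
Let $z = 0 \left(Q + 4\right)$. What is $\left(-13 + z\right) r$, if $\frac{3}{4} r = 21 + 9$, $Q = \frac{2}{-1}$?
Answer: $-520$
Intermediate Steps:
$Q = -2$ ($Q = 2 \left(-1\right) = -2$)
$r = 40$ ($r = \frac{4 \left(21 + 9\right)}{3} = \frac{4}{3} \cdot 30 = 40$)
$z = 0$ ($z = 0 \left(-2 + 4\right) = 0 \cdot 2 = 0$)
$\left(-13 + z\right) r = \left(-13 + 0\right) 40 = \left(-13\right) 40 = -520$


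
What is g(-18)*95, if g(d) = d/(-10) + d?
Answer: -1539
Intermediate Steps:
g(d) = 9*d/10 (g(d) = d*(-⅒) + d = -d/10 + d = 9*d/10)
g(-18)*95 = ((9/10)*(-18))*95 = -81/5*95 = -1539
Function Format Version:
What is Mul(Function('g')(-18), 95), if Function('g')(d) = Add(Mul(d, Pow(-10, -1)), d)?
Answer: -1539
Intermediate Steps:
Function('g')(d) = Mul(Rational(9, 10), d) (Function('g')(d) = Add(Mul(d, Rational(-1, 10)), d) = Add(Mul(Rational(-1, 10), d), d) = Mul(Rational(9, 10), d))
Mul(Function('g')(-18), 95) = Mul(Mul(Rational(9, 10), -18), 95) = Mul(Rational(-81, 5), 95) = -1539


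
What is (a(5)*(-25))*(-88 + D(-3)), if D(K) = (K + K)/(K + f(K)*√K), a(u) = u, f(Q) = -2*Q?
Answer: 250*(43*I + 88*√3)/(I + 2*√3) ≈ 10981.0 - 66.617*I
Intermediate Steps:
D(K) = 2*K/(K - 2*K^(3/2)) (D(K) = (K + K)/(K + (-2*K)*√K) = (2*K)/(K - 2*K^(3/2)) = 2*K/(K - 2*K^(3/2)))
(a(5)*(-25))*(-88 + D(-3)) = (5*(-25))*(-88 + 2*(-3)/(-3 - (-6)*I*√3)) = -125*(-88 + 2*(-3)/(-3 - (-6)*I*√3)) = -125*(-88 + 2*(-3)/(-3 + 6*I*√3)) = -125*(-88 - 6/(-3 + 6*I*√3)) = 11000 + 750/(-3 + 6*I*√3)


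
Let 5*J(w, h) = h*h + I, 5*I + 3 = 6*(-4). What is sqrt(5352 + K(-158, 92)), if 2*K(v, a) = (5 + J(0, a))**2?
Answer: sqrt(902988362)/25 ≈ 1202.0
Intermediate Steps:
I = -27/5 (I = -3/5 + (6*(-4))/5 = -3/5 + (1/5)*(-24) = -3/5 - 24/5 = -27/5 ≈ -5.4000)
J(w, h) = -27/25 + h**2/5 (J(w, h) = (h*h - 27/5)/5 = (h**2 - 27/5)/5 = (-27/5 + h**2)/5 = -27/25 + h**2/5)
K(v, a) = (98/25 + a**2/5)**2/2 (K(v, a) = (5 + (-27/25 + a**2/5))**2/2 = (98/25 + a**2/5)**2/2)
sqrt(5352 + K(-158, 92)) = sqrt(5352 + (98 + 5*92**2)**2/1250) = sqrt(5352 + (98 + 5*8464)**2/1250) = sqrt(5352 + (98 + 42320)**2/1250) = sqrt(5352 + (1/1250)*42418**2) = sqrt(5352 + (1/1250)*1799286724) = sqrt(5352 + 899643362/625) = sqrt(902988362/625) = sqrt(902988362)/25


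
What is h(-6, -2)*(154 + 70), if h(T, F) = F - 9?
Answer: -2464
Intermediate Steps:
h(T, F) = -9 + F
h(-6, -2)*(154 + 70) = (-9 - 2)*(154 + 70) = -11*224 = -2464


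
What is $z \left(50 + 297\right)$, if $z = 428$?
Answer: $148516$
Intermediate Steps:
$z \left(50 + 297\right) = 428 \left(50 + 297\right) = 428 \cdot 347 = 148516$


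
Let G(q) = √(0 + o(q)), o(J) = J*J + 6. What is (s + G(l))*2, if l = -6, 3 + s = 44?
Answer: 82 + 2*√42 ≈ 94.961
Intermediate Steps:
s = 41 (s = -3 + 44 = 41)
o(J) = 6 + J² (o(J) = J² + 6 = 6 + J²)
G(q) = √(6 + q²) (G(q) = √(0 + (6 + q²)) = √(6 + q²))
(s + G(l))*2 = (41 + √(6 + (-6)²))*2 = (41 + √(6 + 36))*2 = (41 + √42)*2 = 82 + 2*√42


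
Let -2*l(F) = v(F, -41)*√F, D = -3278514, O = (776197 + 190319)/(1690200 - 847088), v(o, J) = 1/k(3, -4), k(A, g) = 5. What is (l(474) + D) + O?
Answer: -691038382263/210778 - √474/10 ≈ -3.2785e+6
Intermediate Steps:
v(o, J) = ⅕ (v(o, J) = 1/5 = ⅕)
O = 241629/210778 (O = 966516/843112 = 966516*(1/843112) = 241629/210778 ≈ 1.1464)
l(F) = -√F/10
(l(474) + D) + O = (-√474/10 - 3278514) + 241629/210778 = (-3278514 - √474/10) + 241629/210778 = -691038382263/210778 - √474/10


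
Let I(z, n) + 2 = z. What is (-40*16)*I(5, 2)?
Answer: -1920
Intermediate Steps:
I(z, n) = -2 + z
(-40*16)*I(5, 2) = (-40*16)*(-2 + 5) = -640*3 = -1920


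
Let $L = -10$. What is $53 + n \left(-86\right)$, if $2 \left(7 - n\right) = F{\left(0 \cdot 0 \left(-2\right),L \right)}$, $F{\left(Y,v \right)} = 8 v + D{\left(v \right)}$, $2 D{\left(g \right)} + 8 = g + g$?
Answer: $-4591$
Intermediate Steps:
$D{\left(g \right)} = -4 + g$ ($D{\left(g \right)} = -4 + \frac{g + g}{2} = -4 + \frac{2 g}{2} = -4 + g$)
$F{\left(Y,v \right)} = -4 + 9 v$ ($F{\left(Y,v \right)} = 8 v + \left(-4 + v\right) = -4 + 9 v$)
$n = 54$ ($n = 7 - \frac{-4 + 9 \left(-10\right)}{2} = 7 - \frac{-4 - 90}{2} = 7 - -47 = 7 + 47 = 54$)
$53 + n \left(-86\right) = 53 + 54 \left(-86\right) = 53 - 4644 = -4591$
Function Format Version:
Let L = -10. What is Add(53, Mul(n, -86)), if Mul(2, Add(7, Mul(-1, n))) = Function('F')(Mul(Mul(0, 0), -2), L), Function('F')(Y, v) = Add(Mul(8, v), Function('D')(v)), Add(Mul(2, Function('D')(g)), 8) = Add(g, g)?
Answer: -4591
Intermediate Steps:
Function('D')(g) = Add(-4, g) (Function('D')(g) = Add(-4, Mul(Rational(1, 2), Add(g, g))) = Add(-4, Mul(Rational(1, 2), Mul(2, g))) = Add(-4, g))
Function('F')(Y, v) = Add(-4, Mul(9, v)) (Function('F')(Y, v) = Add(Mul(8, v), Add(-4, v)) = Add(-4, Mul(9, v)))
n = 54 (n = Add(7, Mul(Rational(-1, 2), Add(-4, Mul(9, -10)))) = Add(7, Mul(Rational(-1, 2), Add(-4, -90))) = Add(7, Mul(Rational(-1, 2), -94)) = Add(7, 47) = 54)
Add(53, Mul(n, -86)) = Add(53, Mul(54, -86)) = Add(53, -4644) = -4591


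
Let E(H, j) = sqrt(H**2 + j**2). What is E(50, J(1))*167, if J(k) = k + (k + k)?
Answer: 167*sqrt(2509) ≈ 8365.0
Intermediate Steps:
J(k) = 3*k (J(k) = k + 2*k = 3*k)
E(50, J(1))*167 = sqrt(50**2 + (3*1)**2)*167 = sqrt(2500 + 3**2)*167 = sqrt(2500 + 9)*167 = sqrt(2509)*167 = 167*sqrt(2509)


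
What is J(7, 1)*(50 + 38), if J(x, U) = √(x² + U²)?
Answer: 440*√2 ≈ 622.25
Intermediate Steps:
J(x, U) = √(U² + x²)
J(7, 1)*(50 + 38) = √(1² + 7²)*(50 + 38) = √(1 + 49)*88 = √50*88 = (5*√2)*88 = 440*√2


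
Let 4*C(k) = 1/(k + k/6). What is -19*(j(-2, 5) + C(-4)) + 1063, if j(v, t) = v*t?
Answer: 70225/56 ≈ 1254.0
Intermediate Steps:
C(k) = 3/(14*k) (C(k) = 1/(4*(k + k/6)) = 1/(4*((7*k/6))) = (6/(7*k))/4 = 3/(14*k))
j(v, t) = t*v
-19*(j(-2, 5) + C(-4)) + 1063 = -19*(5*(-2) + (3/14)/(-4)) + 1063 = -19*(-10 + (3/14)*(-¼)) + 1063 = -19*(-10 - 3/56) + 1063 = -19*(-563/56) + 1063 = 10697/56 + 1063 = 70225/56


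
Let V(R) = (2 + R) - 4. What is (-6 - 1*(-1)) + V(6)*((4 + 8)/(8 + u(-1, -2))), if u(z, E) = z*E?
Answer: -1/5 ≈ -0.20000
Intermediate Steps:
u(z, E) = E*z
V(R) = -2 + R
(-6 - 1*(-1)) + V(6)*((4 + 8)/(8 + u(-1, -2))) = (-6 - 1*(-1)) + (-2 + 6)*((4 + 8)/(8 - 2*(-1))) = (-6 + 1) + 4*(12/(8 + 2)) = -5 + 4*(12/10) = -5 + 4*(12*(1/10)) = -5 + 4*(6/5) = -5 + 24/5 = -1/5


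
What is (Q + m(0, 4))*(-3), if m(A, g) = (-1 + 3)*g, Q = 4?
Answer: -36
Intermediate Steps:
m(A, g) = 2*g
(Q + m(0, 4))*(-3) = (4 + 2*4)*(-3) = (4 + 8)*(-3) = 12*(-3) = -36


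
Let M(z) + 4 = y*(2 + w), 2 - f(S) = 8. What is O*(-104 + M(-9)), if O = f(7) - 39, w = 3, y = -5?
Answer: 5985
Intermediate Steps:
f(S) = -6 (f(S) = 2 - 1*8 = 2 - 8 = -6)
O = -45 (O = -6 - 39 = -45)
M(z) = -29 (M(z) = -4 - 5*(2 + 3) = -4 - 5*5 = -4 - 25 = -29)
O*(-104 + M(-9)) = -45*(-104 - 29) = -45*(-133) = 5985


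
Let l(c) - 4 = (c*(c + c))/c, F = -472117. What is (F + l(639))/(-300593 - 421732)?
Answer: 31389/48155 ≈ 0.65183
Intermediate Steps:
l(c) = 4 + 2*c (l(c) = 4 + (c*(c + c))/c = 4 + (c*(2*c))/c = 4 + (2*c²)/c = 4 + 2*c)
(F + l(639))/(-300593 - 421732) = (-472117 + (4 + 2*639))/(-300593 - 421732) = (-472117 + (4 + 1278))/(-722325) = (-472117 + 1282)*(-1/722325) = -470835*(-1/722325) = 31389/48155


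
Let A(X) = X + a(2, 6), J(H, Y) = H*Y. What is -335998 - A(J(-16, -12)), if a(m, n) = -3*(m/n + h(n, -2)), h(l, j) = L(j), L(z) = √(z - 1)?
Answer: -336189 + 3*I*√3 ≈ -3.3619e+5 + 5.1962*I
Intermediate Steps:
L(z) = √(-1 + z)
h(l, j) = √(-1 + j)
a(m, n) = -3*I*√3 - 3*m/n (a(m, n) = -3*(m/n + √(-1 - 2)) = -3*(m/n + √(-3)) = -3*(m/n + I*√3) = -3*(I*√3 + m/n) = -3*I*√3 - 3*m/n)
A(X) = -1 + X - 3*I*√3 (A(X) = X + (-3*I*√3 - 3*2/6) = X + (-3*I*√3 - 3*2*⅙) = X + (-3*I*√3 - 1) = X + (-1 - 3*I*√3) = -1 + X - 3*I*√3)
-335998 - A(J(-16, -12)) = -335998 - (-1 - 16*(-12) - 3*I*√3) = -335998 - (-1 + 192 - 3*I*√3) = -335998 - (191 - 3*I*√3) = -335998 + (-191 + 3*I*√3) = -336189 + 3*I*√3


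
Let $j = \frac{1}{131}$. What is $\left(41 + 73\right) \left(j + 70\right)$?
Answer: $\frac{1045494}{131} \approx 7980.9$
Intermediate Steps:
$j = \frac{1}{131} \approx 0.0076336$
$\left(41 + 73\right) \left(j + 70\right) = \left(41 + 73\right) \left(\frac{1}{131} + 70\right) = 114 \cdot \frac{9171}{131} = \frac{1045494}{131}$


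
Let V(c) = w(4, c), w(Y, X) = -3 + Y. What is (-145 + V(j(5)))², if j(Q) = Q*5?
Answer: 20736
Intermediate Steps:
j(Q) = 5*Q
V(c) = 1 (V(c) = -3 + 4 = 1)
(-145 + V(j(5)))² = (-145 + 1)² = (-144)² = 20736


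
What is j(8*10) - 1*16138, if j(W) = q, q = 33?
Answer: -16105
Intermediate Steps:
j(W) = 33
j(8*10) - 1*16138 = 33 - 1*16138 = 33 - 16138 = -16105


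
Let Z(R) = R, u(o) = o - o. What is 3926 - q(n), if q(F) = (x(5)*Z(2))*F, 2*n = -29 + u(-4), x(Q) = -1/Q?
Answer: 19601/5 ≈ 3920.2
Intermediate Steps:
u(o) = 0
n = -29/2 (n = (-29 + 0)/2 = (1/2)*(-29) = -29/2 ≈ -14.500)
q(F) = -2*F/5 (q(F) = (-1/5*2)*F = -2*F/5)
3926 - q(n) = 3926 - (-2)*(-29)/(5*2) = 3926 - 1*29/5 = 3926 - 29/5 = 19601/5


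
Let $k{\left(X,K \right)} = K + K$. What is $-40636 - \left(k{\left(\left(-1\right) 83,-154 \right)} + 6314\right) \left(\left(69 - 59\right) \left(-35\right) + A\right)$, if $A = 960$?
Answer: $-3704296$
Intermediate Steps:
$k{\left(X,K \right)} = 2 K$
$-40636 - \left(k{\left(\left(-1\right) 83,-154 \right)} + 6314\right) \left(\left(69 - 59\right) \left(-35\right) + A\right) = -40636 - \left(2 \left(-154\right) + 6314\right) \left(\left(69 - 59\right) \left(-35\right) + 960\right) = -40636 - \left(-308 + 6314\right) \left(10 \left(-35\right) + 960\right) = -40636 - 6006 \left(-350 + 960\right) = -40636 - 6006 \cdot 610 = -40636 - 3663660 = -3704296$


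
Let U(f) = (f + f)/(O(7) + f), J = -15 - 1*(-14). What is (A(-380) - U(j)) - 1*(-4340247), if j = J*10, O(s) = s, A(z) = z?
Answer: 13019581/3 ≈ 4.3399e+6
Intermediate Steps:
J = -1 (J = -15 + 14 = -1)
j = -10 (j = -1*10 = -10)
U(f) = 2*f/(7 + f) (U(f) = (f + f)/(7 + f) = (2*f)/(7 + f) = 2*f/(7 + f))
(A(-380) - U(j)) - 1*(-4340247) = (-380 - 2*(-10)/(7 - 10)) - 1*(-4340247) = (-380 - 2*(-10)/(-3)) + 4340247 = (-380 - 2*(-10)*(-1)/3) + 4340247 = (-380 - 1*20/3) + 4340247 = (-380 - 20/3) + 4340247 = -1160/3 + 4340247 = 13019581/3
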